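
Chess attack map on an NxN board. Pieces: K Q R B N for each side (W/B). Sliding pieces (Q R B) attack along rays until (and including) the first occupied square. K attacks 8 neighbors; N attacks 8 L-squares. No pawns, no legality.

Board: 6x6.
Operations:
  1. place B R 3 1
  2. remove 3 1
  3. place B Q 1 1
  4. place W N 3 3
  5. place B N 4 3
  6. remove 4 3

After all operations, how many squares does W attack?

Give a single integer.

Answer: 8

Derivation:
Op 1: place BR@(3,1)
Op 2: remove (3,1)
Op 3: place BQ@(1,1)
Op 4: place WN@(3,3)
Op 5: place BN@(4,3)
Op 6: remove (4,3)
Per-piece attacks for W:
  WN@(3,3): attacks (4,5) (5,4) (2,5) (1,4) (4,1) (5,2) (2,1) (1,2)
Union (8 distinct): (1,2) (1,4) (2,1) (2,5) (4,1) (4,5) (5,2) (5,4)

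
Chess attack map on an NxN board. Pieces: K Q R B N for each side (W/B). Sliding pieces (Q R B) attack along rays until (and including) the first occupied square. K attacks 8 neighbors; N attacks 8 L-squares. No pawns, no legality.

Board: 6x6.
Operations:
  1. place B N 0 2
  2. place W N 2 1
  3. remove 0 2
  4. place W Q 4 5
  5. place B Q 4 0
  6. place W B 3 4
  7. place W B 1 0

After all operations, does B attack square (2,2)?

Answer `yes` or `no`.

Op 1: place BN@(0,2)
Op 2: place WN@(2,1)
Op 3: remove (0,2)
Op 4: place WQ@(4,5)
Op 5: place BQ@(4,0)
Op 6: place WB@(3,4)
Op 7: place WB@(1,0)
Per-piece attacks for B:
  BQ@(4,0): attacks (4,1) (4,2) (4,3) (4,4) (4,5) (5,0) (3,0) (2,0) (1,0) (5,1) (3,1) (2,2) (1,3) (0,4) [ray(0,1) blocked at (4,5); ray(-1,0) blocked at (1,0)]
B attacks (2,2): yes

Answer: yes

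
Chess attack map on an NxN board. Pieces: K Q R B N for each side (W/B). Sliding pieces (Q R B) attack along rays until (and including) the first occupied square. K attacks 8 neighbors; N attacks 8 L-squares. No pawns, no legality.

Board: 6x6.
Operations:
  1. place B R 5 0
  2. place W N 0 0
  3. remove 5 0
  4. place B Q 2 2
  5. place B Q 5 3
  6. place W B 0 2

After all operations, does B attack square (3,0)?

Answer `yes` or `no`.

Answer: no

Derivation:
Op 1: place BR@(5,0)
Op 2: place WN@(0,0)
Op 3: remove (5,0)
Op 4: place BQ@(2,2)
Op 5: place BQ@(5,3)
Op 6: place WB@(0,2)
Per-piece attacks for B:
  BQ@(2,2): attacks (2,3) (2,4) (2,5) (2,1) (2,0) (3,2) (4,2) (5,2) (1,2) (0,2) (3,3) (4,4) (5,5) (3,1) (4,0) (1,3) (0,4) (1,1) (0,0) [ray(-1,0) blocked at (0,2); ray(-1,-1) blocked at (0,0)]
  BQ@(5,3): attacks (5,4) (5,5) (5,2) (5,1) (5,0) (4,3) (3,3) (2,3) (1,3) (0,3) (4,4) (3,5) (4,2) (3,1) (2,0)
B attacks (3,0): no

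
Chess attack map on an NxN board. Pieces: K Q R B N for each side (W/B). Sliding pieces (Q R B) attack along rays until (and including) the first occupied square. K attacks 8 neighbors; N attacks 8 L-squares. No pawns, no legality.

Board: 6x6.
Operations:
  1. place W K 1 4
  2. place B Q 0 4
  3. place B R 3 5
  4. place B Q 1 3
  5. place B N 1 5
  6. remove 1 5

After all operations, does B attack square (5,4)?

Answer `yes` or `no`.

Op 1: place WK@(1,4)
Op 2: place BQ@(0,4)
Op 3: place BR@(3,5)
Op 4: place BQ@(1,3)
Op 5: place BN@(1,5)
Op 6: remove (1,5)
Per-piece attacks for B:
  BQ@(0,4): attacks (0,5) (0,3) (0,2) (0,1) (0,0) (1,4) (1,5) (1,3) [ray(1,0) blocked at (1,4); ray(1,-1) blocked at (1,3)]
  BQ@(1,3): attacks (1,4) (1,2) (1,1) (1,0) (2,3) (3,3) (4,3) (5,3) (0,3) (2,4) (3,5) (2,2) (3,1) (4,0) (0,4) (0,2) [ray(0,1) blocked at (1,4); ray(1,1) blocked at (3,5); ray(-1,1) blocked at (0,4)]
  BR@(3,5): attacks (3,4) (3,3) (3,2) (3,1) (3,0) (4,5) (5,5) (2,5) (1,5) (0,5)
B attacks (5,4): no

Answer: no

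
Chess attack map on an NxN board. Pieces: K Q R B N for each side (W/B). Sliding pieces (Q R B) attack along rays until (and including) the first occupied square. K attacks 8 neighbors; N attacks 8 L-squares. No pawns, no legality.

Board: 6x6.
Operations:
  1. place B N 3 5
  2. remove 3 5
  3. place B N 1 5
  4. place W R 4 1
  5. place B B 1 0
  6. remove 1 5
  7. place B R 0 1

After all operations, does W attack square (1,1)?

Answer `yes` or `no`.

Op 1: place BN@(3,5)
Op 2: remove (3,5)
Op 3: place BN@(1,5)
Op 4: place WR@(4,1)
Op 5: place BB@(1,0)
Op 6: remove (1,5)
Op 7: place BR@(0,1)
Per-piece attacks for W:
  WR@(4,1): attacks (4,2) (4,3) (4,4) (4,5) (4,0) (5,1) (3,1) (2,1) (1,1) (0,1) [ray(-1,0) blocked at (0,1)]
W attacks (1,1): yes

Answer: yes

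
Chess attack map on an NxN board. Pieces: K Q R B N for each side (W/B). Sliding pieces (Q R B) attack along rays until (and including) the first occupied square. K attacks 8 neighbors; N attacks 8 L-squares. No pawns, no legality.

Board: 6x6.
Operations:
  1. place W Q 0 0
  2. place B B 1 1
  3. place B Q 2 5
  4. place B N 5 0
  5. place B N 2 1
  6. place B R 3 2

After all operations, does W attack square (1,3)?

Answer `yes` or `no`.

Answer: no

Derivation:
Op 1: place WQ@(0,0)
Op 2: place BB@(1,1)
Op 3: place BQ@(2,5)
Op 4: place BN@(5,0)
Op 5: place BN@(2,1)
Op 6: place BR@(3,2)
Per-piece attacks for W:
  WQ@(0,0): attacks (0,1) (0,2) (0,3) (0,4) (0,5) (1,0) (2,0) (3,0) (4,0) (5,0) (1,1) [ray(1,0) blocked at (5,0); ray(1,1) blocked at (1,1)]
W attacks (1,3): no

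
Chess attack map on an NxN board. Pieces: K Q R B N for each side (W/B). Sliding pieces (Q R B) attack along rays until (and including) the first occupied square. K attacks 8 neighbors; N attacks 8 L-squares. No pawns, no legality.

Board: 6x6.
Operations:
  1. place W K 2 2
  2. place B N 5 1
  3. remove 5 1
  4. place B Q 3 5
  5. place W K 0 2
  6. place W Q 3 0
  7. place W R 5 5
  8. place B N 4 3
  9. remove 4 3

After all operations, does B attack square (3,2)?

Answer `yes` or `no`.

Answer: yes

Derivation:
Op 1: place WK@(2,2)
Op 2: place BN@(5,1)
Op 3: remove (5,1)
Op 4: place BQ@(3,5)
Op 5: place WK@(0,2)
Op 6: place WQ@(3,0)
Op 7: place WR@(5,5)
Op 8: place BN@(4,3)
Op 9: remove (4,3)
Per-piece attacks for B:
  BQ@(3,5): attacks (3,4) (3,3) (3,2) (3,1) (3,0) (4,5) (5,5) (2,5) (1,5) (0,5) (4,4) (5,3) (2,4) (1,3) (0,2) [ray(0,-1) blocked at (3,0); ray(1,0) blocked at (5,5); ray(-1,-1) blocked at (0,2)]
B attacks (3,2): yes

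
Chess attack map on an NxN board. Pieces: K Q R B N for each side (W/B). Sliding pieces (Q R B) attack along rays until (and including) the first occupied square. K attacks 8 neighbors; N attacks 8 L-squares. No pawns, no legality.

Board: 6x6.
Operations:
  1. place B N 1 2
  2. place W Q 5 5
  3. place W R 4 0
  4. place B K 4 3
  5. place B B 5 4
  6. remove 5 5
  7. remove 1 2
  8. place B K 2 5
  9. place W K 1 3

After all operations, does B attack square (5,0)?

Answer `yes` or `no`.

Answer: no

Derivation:
Op 1: place BN@(1,2)
Op 2: place WQ@(5,5)
Op 3: place WR@(4,0)
Op 4: place BK@(4,3)
Op 5: place BB@(5,4)
Op 6: remove (5,5)
Op 7: remove (1,2)
Op 8: place BK@(2,5)
Op 9: place WK@(1,3)
Per-piece attacks for B:
  BK@(2,5): attacks (2,4) (3,5) (1,5) (3,4) (1,4)
  BK@(4,3): attacks (4,4) (4,2) (5,3) (3,3) (5,4) (5,2) (3,4) (3,2)
  BB@(5,4): attacks (4,5) (4,3) [ray(-1,-1) blocked at (4,3)]
B attacks (5,0): no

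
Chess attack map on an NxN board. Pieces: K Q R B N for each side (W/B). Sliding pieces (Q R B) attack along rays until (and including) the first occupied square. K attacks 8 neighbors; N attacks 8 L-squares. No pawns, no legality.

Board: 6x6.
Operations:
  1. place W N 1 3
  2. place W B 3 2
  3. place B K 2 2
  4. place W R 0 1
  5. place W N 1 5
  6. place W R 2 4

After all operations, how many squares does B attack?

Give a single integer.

Answer: 8

Derivation:
Op 1: place WN@(1,3)
Op 2: place WB@(3,2)
Op 3: place BK@(2,2)
Op 4: place WR@(0,1)
Op 5: place WN@(1,5)
Op 6: place WR@(2,4)
Per-piece attacks for B:
  BK@(2,2): attacks (2,3) (2,1) (3,2) (1,2) (3,3) (3,1) (1,3) (1,1)
Union (8 distinct): (1,1) (1,2) (1,3) (2,1) (2,3) (3,1) (3,2) (3,3)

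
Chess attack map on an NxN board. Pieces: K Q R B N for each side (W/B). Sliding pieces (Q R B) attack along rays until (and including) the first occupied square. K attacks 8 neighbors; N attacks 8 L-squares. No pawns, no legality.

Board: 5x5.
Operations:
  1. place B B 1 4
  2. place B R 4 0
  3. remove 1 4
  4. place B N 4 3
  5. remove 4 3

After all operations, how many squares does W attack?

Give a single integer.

Op 1: place BB@(1,4)
Op 2: place BR@(4,0)
Op 3: remove (1,4)
Op 4: place BN@(4,3)
Op 5: remove (4,3)
Per-piece attacks for W:
Union (0 distinct): (none)

Answer: 0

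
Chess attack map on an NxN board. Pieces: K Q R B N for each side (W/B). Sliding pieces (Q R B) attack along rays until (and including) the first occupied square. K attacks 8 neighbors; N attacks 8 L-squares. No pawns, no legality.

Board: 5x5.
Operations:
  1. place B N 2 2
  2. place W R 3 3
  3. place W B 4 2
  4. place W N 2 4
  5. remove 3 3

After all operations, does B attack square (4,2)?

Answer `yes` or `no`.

Answer: no

Derivation:
Op 1: place BN@(2,2)
Op 2: place WR@(3,3)
Op 3: place WB@(4,2)
Op 4: place WN@(2,4)
Op 5: remove (3,3)
Per-piece attacks for B:
  BN@(2,2): attacks (3,4) (4,3) (1,4) (0,3) (3,0) (4,1) (1,0) (0,1)
B attacks (4,2): no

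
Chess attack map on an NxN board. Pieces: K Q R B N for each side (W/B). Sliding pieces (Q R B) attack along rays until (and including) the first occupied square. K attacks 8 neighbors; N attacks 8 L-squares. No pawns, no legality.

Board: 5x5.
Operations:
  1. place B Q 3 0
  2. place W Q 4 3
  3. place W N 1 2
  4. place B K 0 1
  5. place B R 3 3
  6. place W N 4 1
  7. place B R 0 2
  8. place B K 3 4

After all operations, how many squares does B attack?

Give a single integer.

Op 1: place BQ@(3,0)
Op 2: place WQ@(4,3)
Op 3: place WN@(1,2)
Op 4: place BK@(0,1)
Op 5: place BR@(3,3)
Op 6: place WN@(4,1)
Op 7: place BR@(0,2)
Op 8: place BK@(3,4)
Per-piece attacks for B:
  BK@(0,1): attacks (0,2) (0,0) (1,1) (1,2) (1,0)
  BR@(0,2): attacks (0,3) (0,4) (0,1) (1,2) [ray(0,-1) blocked at (0,1); ray(1,0) blocked at (1,2)]
  BQ@(3,0): attacks (3,1) (3,2) (3,3) (4,0) (2,0) (1,0) (0,0) (4,1) (2,1) (1,2) [ray(0,1) blocked at (3,3); ray(1,1) blocked at (4,1); ray(-1,1) blocked at (1,2)]
  BR@(3,3): attacks (3,4) (3,2) (3,1) (3,0) (4,3) (2,3) (1,3) (0,3) [ray(0,1) blocked at (3,4); ray(0,-1) blocked at (3,0); ray(1,0) blocked at (4,3)]
  BK@(3,4): attacks (3,3) (4,4) (2,4) (4,3) (2,3)
Union (22 distinct): (0,0) (0,1) (0,2) (0,3) (0,4) (1,0) (1,1) (1,2) (1,3) (2,0) (2,1) (2,3) (2,4) (3,0) (3,1) (3,2) (3,3) (3,4) (4,0) (4,1) (4,3) (4,4)

Answer: 22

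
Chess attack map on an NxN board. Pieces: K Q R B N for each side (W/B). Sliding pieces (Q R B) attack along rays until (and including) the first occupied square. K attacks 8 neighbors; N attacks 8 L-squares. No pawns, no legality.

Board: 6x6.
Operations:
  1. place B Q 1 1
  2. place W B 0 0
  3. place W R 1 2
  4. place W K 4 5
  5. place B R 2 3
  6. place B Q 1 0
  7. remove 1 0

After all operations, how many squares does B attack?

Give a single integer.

Answer: 20

Derivation:
Op 1: place BQ@(1,1)
Op 2: place WB@(0,0)
Op 3: place WR@(1,2)
Op 4: place WK@(4,5)
Op 5: place BR@(2,3)
Op 6: place BQ@(1,0)
Op 7: remove (1,0)
Per-piece attacks for B:
  BQ@(1,1): attacks (1,2) (1,0) (2,1) (3,1) (4,1) (5,1) (0,1) (2,2) (3,3) (4,4) (5,5) (2,0) (0,2) (0,0) [ray(0,1) blocked at (1,2); ray(-1,-1) blocked at (0,0)]
  BR@(2,3): attacks (2,4) (2,5) (2,2) (2,1) (2,0) (3,3) (4,3) (5,3) (1,3) (0,3)
Union (20 distinct): (0,0) (0,1) (0,2) (0,3) (1,0) (1,2) (1,3) (2,0) (2,1) (2,2) (2,4) (2,5) (3,1) (3,3) (4,1) (4,3) (4,4) (5,1) (5,3) (5,5)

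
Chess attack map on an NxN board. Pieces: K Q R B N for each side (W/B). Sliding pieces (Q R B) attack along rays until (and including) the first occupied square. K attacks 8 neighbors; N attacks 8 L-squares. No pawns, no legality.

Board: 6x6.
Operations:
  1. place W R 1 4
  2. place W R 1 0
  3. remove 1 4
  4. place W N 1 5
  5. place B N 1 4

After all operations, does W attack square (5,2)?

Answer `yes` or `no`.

Op 1: place WR@(1,4)
Op 2: place WR@(1,0)
Op 3: remove (1,4)
Op 4: place WN@(1,5)
Op 5: place BN@(1,4)
Per-piece attacks for W:
  WR@(1,0): attacks (1,1) (1,2) (1,3) (1,4) (2,0) (3,0) (4,0) (5,0) (0,0) [ray(0,1) blocked at (1,4)]
  WN@(1,5): attacks (2,3) (3,4) (0,3)
W attacks (5,2): no

Answer: no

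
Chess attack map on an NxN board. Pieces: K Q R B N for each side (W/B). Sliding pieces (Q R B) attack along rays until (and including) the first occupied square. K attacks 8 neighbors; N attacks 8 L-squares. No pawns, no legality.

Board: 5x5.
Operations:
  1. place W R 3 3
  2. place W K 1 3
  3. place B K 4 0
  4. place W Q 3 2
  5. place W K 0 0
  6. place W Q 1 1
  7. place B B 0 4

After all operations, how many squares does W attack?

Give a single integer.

Answer: 23

Derivation:
Op 1: place WR@(3,3)
Op 2: place WK@(1,3)
Op 3: place BK@(4,0)
Op 4: place WQ@(3,2)
Op 5: place WK@(0,0)
Op 6: place WQ@(1,1)
Op 7: place BB@(0,4)
Per-piece attacks for W:
  WK@(0,0): attacks (0,1) (1,0) (1,1)
  WQ@(1,1): attacks (1,2) (1,3) (1,0) (2,1) (3,1) (4,1) (0,1) (2,2) (3,3) (2,0) (0,2) (0,0) [ray(0,1) blocked at (1,3); ray(1,1) blocked at (3,3); ray(-1,-1) blocked at (0,0)]
  WK@(1,3): attacks (1,4) (1,2) (2,3) (0,3) (2,4) (2,2) (0,4) (0,2)
  WQ@(3,2): attacks (3,3) (3,1) (3,0) (4,2) (2,2) (1,2) (0,2) (4,3) (4,1) (2,3) (1,4) (2,1) (1,0) [ray(0,1) blocked at (3,3)]
  WR@(3,3): attacks (3,4) (3,2) (4,3) (2,3) (1,3) [ray(0,-1) blocked at (3,2); ray(-1,0) blocked at (1,3)]
Union (23 distinct): (0,0) (0,1) (0,2) (0,3) (0,4) (1,0) (1,1) (1,2) (1,3) (1,4) (2,0) (2,1) (2,2) (2,3) (2,4) (3,0) (3,1) (3,2) (3,3) (3,4) (4,1) (4,2) (4,3)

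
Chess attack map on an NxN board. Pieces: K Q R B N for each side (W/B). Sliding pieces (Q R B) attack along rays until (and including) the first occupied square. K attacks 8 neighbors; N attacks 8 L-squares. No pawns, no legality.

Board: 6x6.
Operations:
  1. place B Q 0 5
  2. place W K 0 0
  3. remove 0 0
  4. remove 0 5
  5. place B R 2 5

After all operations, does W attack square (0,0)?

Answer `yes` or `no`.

Op 1: place BQ@(0,5)
Op 2: place WK@(0,0)
Op 3: remove (0,0)
Op 4: remove (0,5)
Op 5: place BR@(2,5)
Per-piece attacks for W:
W attacks (0,0): no

Answer: no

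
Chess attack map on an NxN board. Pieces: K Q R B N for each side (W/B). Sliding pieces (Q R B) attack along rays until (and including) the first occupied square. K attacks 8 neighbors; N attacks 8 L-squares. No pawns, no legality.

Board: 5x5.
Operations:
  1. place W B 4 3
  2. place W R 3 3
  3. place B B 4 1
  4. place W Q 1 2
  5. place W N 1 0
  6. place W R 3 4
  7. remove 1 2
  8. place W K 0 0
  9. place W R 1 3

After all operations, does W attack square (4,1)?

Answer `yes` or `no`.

Answer: no

Derivation:
Op 1: place WB@(4,3)
Op 2: place WR@(3,3)
Op 3: place BB@(4,1)
Op 4: place WQ@(1,2)
Op 5: place WN@(1,0)
Op 6: place WR@(3,4)
Op 7: remove (1,2)
Op 8: place WK@(0,0)
Op 9: place WR@(1,3)
Per-piece attacks for W:
  WK@(0,0): attacks (0,1) (1,0) (1,1)
  WN@(1,0): attacks (2,2) (3,1) (0,2)
  WR@(1,3): attacks (1,4) (1,2) (1,1) (1,0) (2,3) (3,3) (0,3) [ray(0,-1) blocked at (1,0); ray(1,0) blocked at (3,3)]
  WR@(3,3): attacks (3,4) (3,2) (3,1) (3,0) (4,3) (2,3) (1,3) [ray(0,1) blocked at (3,4); ray(1,0) blocked at (4,3); ray(-1,0) blocked at (1,3)]
  WR@(3,4): attacks (3,3) (4,4) (2,4) (1,4) (0,4) [ray(0,-1) blocked at (3,3)]
  WB@(4,3): attacks (3,4) (3,2) (2,1) (1,0) [ray(-1,1) blocked at (3,4); ray(-1,-1) blocked at (1,0)]
W attacks (4,1): no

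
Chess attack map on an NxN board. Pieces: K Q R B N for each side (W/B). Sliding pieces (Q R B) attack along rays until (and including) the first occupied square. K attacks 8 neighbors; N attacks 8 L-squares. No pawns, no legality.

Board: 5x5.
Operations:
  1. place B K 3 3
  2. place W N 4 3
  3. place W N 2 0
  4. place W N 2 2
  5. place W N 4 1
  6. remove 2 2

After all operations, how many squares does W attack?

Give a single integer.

Answer: 9

Derivation:
Op 1: place BK@(3,3)
Op 2: place WN@(4,3)
Op 3: place WN@(2,0)
Op 4: place WN@(2,2)
Op 5: place WN@(4,1)
Op 6: remove (2,2)
Per-piece attacks for W:
  WN@(2,0): attacks (3,2) (4,1) (1,2) (0,1)
  WN@(4,1): attacks (3,3) (2,2) (2,0)
  WN@(4,3): attacks (2,4) (3,1) (2,2)
Union (9 distinct): (0,1) (1,2) (2,0) (2,2) (2,4) (3,1) (3,2) (3,3) (4,1)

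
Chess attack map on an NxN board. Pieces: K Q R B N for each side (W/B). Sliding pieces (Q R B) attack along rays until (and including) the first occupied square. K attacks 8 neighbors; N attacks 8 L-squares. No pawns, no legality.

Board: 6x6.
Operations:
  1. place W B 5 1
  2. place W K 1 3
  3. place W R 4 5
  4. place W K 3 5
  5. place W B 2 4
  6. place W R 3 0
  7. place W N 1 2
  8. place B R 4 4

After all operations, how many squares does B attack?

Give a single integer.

Op 1: place WB@(5,1)
Op 2: place WK@(1,3)
Op 3: place WR@(4,5)
Op 4: place WK@(3,5)
Op 5: place WB@(2,4)
Op 6: place WR@(3,0)
Op 7: place WN@(1,2)
Op 8: place BR@(4,4)
Per-piece attacks for B:
  BR@(4,4): attacks (4,5) (4,3) (4,2) (4,1) (4,0) (5,4) (3,4) (2,4) [ray(0,1) blocked at (4,5); ray(-1,0) blocked at (2,4)]
Union (8 distinct): (2,4) (3,4) (4,0) (4,1) (4,2) (4,3) (4,5) (5,4)

Answer: 8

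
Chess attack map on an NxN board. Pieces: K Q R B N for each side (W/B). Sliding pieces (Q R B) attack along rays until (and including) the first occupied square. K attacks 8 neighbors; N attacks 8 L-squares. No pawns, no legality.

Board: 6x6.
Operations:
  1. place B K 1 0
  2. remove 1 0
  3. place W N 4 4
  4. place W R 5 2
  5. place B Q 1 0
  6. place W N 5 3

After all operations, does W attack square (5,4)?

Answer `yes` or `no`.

Answer: no

Derivation:
Op 1: place BK@(1,0)
Op 2: remove (1,0)
Op 3: place WN@(4,4)
Op 4: place WR@(5,2)
Op 5: place BQ@(1,0)
Op 6: place WN@(5,3)
Per-piece attacks for W:
  WN@(4,4): attacks (2,5) (5,2) (3,2) (2,3)
  WR@(5,2): attacks (5,3) (5,1) (5,0) (4,2) (3,2) (2,2) (1,2) (0,2) [ray(0,1) blocked at (5,3)]
  WN@(5,3): attacks (4,5) (3,4) (4,1) (3,2)
W attacks (5,4): no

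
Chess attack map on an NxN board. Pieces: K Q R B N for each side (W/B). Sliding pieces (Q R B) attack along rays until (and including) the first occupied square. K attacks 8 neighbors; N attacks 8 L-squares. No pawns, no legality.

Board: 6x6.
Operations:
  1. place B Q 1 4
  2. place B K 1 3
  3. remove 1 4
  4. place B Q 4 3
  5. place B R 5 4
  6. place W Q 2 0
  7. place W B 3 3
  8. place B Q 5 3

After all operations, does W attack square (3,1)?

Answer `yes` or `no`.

Answer: yes

Derivation:
Op 1: place BQ@(1,4)
Op 2: place BK@(1,3)
Op 3: remove (1,4)
Op 4: place BQ@(4,3)
Op 5: place BR@(5,4)
Op 6: place WQ@(2,0)
Op 7: place WB@(3,3)
Op 8: place BQ@(5,3)
Per-piece attacks for W:
  WQ@(2,0): attacks (2,1) (2,2) (2,3) (2,4) (2,5) (3,0) (4,0) (5,0) (1,0) (0,0) (3,1) (4,2) (5,3) (1,1) (0,2) [ray(1,1) blocked at (5,3)]
  WB@(3,3): attacks (4,4) (5,5) (4,2) (5,1) (2,4) (1,5) (2,2) (1,1) (0,0)
W attacks (3,1): yes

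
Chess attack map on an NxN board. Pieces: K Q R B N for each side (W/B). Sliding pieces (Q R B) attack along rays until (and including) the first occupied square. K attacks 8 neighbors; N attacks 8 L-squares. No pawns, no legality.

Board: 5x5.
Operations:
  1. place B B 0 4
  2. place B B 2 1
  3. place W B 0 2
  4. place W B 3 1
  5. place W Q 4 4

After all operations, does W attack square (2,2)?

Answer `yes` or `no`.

Answer: yes

Derivation:
Op 1: place BB@(0,4)
Op 2: place BB@(2,1)
Op 3: place WB@(0,2)
Op 4: place WB@(3,1)
Op 5: place WQ@(4,4)
Per-piece attacks for W:
  WB@(0,2): attacks (1,3) (2,4) (1,1) (2,0)
  WB@(3,1): attacks (4,2) (4,0) (2,2) (1,3) (0,4) (2,0) [ray(-1,1) blocked at (0,4)]
  WQ@(4,4): attacks (4,3) (4,2) (4,1) (4,0) (3,4) (2,4) (1,4) (0,4) (3,3) (2,2) (1,1) (0,0) [ray(-1,0) blocked at (0,4)]
W attacks (2,2): yes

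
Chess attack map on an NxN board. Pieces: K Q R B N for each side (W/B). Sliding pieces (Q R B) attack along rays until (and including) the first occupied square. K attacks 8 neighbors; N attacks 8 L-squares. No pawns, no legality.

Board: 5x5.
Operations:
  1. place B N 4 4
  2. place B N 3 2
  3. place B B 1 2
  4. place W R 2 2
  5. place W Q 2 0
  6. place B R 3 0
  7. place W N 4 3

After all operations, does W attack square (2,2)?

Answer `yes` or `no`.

Answer: yes

Derivation:
Op 1: place BN@(4,4)
Op 2: place BN@(3,2)
Op 3: place BB@(1,2)
Op 4: place WR@(2,2)
Op 5: place WQ@(2,0)
Op 6: place BR@(3,0)
Op 7: place WN@(4,3)
Per-piece attacks for W:
  WQ@(2,0): attacks (2,1) (2,2) (3,0) (1,0) (0,0) (3,1) (4,2) (1,1) (0,2) [ray(0,1) blocked at (2,2); ray(1,0) blocked at (3,0)]
  WR@(2,2): attacks (2,3) (2,4) (2,1) (2,0) (3,2) (1,2) [ray(0,-1) blocked at (2,0); ray(1,0) blocked at (3,2); ray(-1,0) blocked at (1,2)]
  WN@(4,3): attacks (2,4) (3,1) (2,2)
W attacks (2,2): yes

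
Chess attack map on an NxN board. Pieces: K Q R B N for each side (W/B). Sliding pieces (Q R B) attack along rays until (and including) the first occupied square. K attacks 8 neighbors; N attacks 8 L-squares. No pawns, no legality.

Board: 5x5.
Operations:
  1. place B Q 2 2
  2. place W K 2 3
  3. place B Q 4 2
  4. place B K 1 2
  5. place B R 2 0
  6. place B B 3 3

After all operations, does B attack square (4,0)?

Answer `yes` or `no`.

Op 1: place BQ@(2,2)
Op 2: place WK@(2,3)
Op 3: place BQ@(4,2)
Op 4: place BK@(1,2)
Op 5: place BR@(2,0)
Op 6: place BB@(3,3)
Per-piece attacks for B:
  BK@(1,2): attacks (1,3) (1,1) (2,2) (0,2) (2,3) (2,1) (0,3) (0,1)
  BR@(2,0): attacks (2,1) (2,2) (3,0) (4,0) (1,0) (0,0) [ray(0,1) blocked at (2,2)]
  BQ@(2,2): attacks (2,3) (2,1) (2,0) (3,2) (4,2) (1,2) (3,3) (3,1) (4,0) (1,3) (0,4) (1,1) (0,0) [ray(0,1) blocked at (2,3); ray(0,-1) blocked at (2,0); ray(1,0) blocked at (4,2); ray(-1,0) blocked at (1,2); ray(1,1) blocked at (3,3)]
  BB@(3,3): attacks (4,4) (4,2) (2,4) (2,2) [ray(1,-1) blocked at (4,2); ray(-1,-1) blocked at (2,2)]
  BQ@(4,2): attacks (4,3) (4,4) (4,1) (4,0) (3,2) (2,2) (3,3) (3,1) (2,0) [ray(-1,0) blocked at (2,2); ray(-1,1) blocked at (3,3); ray(-1,-1) blocked at (2,0)]
B attacks (4,0): yes

Answer: yes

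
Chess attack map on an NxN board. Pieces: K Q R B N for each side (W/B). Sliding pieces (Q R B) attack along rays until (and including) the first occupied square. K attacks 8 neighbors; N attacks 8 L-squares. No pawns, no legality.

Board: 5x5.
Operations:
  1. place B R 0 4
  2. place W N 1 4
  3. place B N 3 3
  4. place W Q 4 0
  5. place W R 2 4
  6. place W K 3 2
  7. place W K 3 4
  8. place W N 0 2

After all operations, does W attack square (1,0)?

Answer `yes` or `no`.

Op 1: place BR@(0,4)
Op 2: place WN@(1,4)
Op 3: place BN@(3,3)
Op 4: place WQ@(4,0)
Op 5: place WR@(2,4)
Op 6: place WK@(3,2)
Op 7: place WK@(3,4)
Op 8: place WN@(0,2)
Per-piece attacks for W:
  WN@(0,2): attacks (1,4) (2,3) (1,0) (2,1)
  WN@(1,4): attacks (2,2) (3,3) (0,2)
  WR@(2,4): attacks (2,3) (2,2) (2,1) (2,0) (3,4) (1,4) [ray(1,0) blocked at (3,4); ray(-1,0) blocked at (1,4)]
  WK@(3,2): attacks (3,3) (3,1) (4,2) (2,2) (4,3) (4,1) (2,3) (2,1)
  WK@(3,4): attacks (3,3) (4,4) (2,4) (4,3) (2,3)
  WQ@(4,0): attacks (4,1) (4,2) (4,3) (4,4) (3,0) (2,0) (1,0) (0,0) (3,1) (2,2) (1,3) (0,4) [ray(-1,1) blocked at (0,4)]
W attacks (1,0): yes

Answer: yes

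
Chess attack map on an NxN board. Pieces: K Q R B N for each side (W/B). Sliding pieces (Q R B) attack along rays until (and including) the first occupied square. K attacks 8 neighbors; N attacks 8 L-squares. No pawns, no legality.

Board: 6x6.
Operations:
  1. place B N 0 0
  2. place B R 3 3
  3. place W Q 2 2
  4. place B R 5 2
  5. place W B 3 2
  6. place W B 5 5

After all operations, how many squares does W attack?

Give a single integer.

Op 1: place BN@(0,0)
Op 2: place BR@(3,3)
Op 3: place WQ@(2,2)
Op 4: place BR@(5,2)
Op 5: place WB@(3,2)
Op 6: place WB@(5,5)
Per-piece attacks for W:
  WQ@(2,2): attacks (2,3) (2,4) (2,5) (2,1) (2,0) (3,2) (1,2) (0,2) (3,3) (3,1) (4,0) (1,3) (0,4) (1,1) (0,0) [ray(1,0) blocked at (3,2); ray(1,1) blocked at (3,3); ray(-1,-1) blocked at (0,0)]
  WB@(3,2): attacks (4,3) (5,4) (4,1) (5,0) (2,3) (1,4) (0,5) (2,1) (1,0)
  WB@(5,5): attacks (4,4) (3,3) [ray(-1,-1) blocked at (3,3)]
Union (23 distinct): (0,0) (0,2) (0,4) (0,5) (1,0) (1,1) (1,2) (1,3) (1,4) (2,0) (2,1) (2,3) (2,4) (2,5) (3,1) (3,2) (3,3) (4,0) (4,1) (4,3) (4,4) (5,0) (5,4)

Answer: 23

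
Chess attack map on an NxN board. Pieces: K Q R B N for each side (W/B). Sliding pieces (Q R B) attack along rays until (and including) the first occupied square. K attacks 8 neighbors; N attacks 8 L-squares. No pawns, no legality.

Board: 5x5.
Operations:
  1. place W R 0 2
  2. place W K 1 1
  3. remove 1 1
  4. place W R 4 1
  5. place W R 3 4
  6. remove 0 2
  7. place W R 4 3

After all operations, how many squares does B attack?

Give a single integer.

Answer: 0

Derivation:
Op 1: place WR@(0,2)
Op 2: place WK@(1,1)
Op 3: remove (1,1)
Op 4: place WR@(4,1)
Op 5: place WR@(3,4)
Op 6: remove (0,2)
Op 7: place WR@(4,3)
Per-piece attacks for B:
Union (0 distinct): (none)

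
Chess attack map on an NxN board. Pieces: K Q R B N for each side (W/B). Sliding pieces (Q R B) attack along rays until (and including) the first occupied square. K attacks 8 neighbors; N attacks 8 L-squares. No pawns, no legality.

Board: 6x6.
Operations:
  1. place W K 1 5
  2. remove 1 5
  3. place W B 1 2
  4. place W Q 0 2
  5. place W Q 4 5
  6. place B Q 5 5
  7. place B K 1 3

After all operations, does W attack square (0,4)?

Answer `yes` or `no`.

Answer: yes

Derivation:
Op 1: place WK@(1,5)
Op 2: remove (1,5)
Op 3: place WB@(1,2)
Op 4: place WQ@(0,2)
Op 5: place WQ@(4,5)
Op 6: place BQ@(5,5)
Op 7: place BK@(1,3)
Per-piece attacks for W:
  WQ@(0,2): attacks (0,3) (0,4) (0,5) (0,1) (0,0) (1,2) (1,3) (1,1) (2,0) [ray(1,0) blocked at (1,2); ray(1,1) blocked at (1,3)]
  WB@(1,2): attacks (2,3) (3,4) (4,5) (2,1) (3,0) (0,3) (0,1) [ray(1,1) blocked at (4,5)]
  WQ@(4,5): attacks (4,4) (4,3) (4,2) (4,1) (4,0) (5,5) (3,5) (2,5) (1,5) (0,5) (5,4) (3,4) (2,3) (1,2) [ray(1,0) blocked at (5,5); ray(-1,-1) blocked at (1,2)]
W attacks (0,4): yes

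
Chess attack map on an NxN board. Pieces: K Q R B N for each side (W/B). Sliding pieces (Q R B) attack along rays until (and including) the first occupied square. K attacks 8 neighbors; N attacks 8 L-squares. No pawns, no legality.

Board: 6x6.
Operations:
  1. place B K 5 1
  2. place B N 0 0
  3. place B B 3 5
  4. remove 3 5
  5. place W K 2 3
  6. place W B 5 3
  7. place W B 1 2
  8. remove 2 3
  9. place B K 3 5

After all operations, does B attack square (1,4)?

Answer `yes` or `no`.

Answer: no

Derivation:
Op 1: place BK@(5,1)
Op 2: place BN@(0,0)
Op 3: place BB@(3,5)
Op 4: remove (3,5)
Op 5: place WK@(2,3)
Op 6: place WB@(5,3)
Op 7: place WB@(1,2)
Op 8: remove (2,3)
Op 9: place BK@(3,5)
Per-piece attacks for B:
  BN@(0,0): attacks (1,2) (2,1)
  BK@(3,5): attacks (3,4) (4,5) (2,5) (4,4) (2,4)
  BK@(5,1): attacks (5,2) (5,0) (4,1) (4,2) (4,0)
B attacks (1,4): no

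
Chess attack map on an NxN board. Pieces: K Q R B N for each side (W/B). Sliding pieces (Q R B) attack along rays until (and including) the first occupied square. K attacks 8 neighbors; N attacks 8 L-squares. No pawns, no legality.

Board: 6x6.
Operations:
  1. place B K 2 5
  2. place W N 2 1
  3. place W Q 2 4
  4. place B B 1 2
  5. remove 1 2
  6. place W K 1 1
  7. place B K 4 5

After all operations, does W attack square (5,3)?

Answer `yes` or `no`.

Op 1: place BK@(2,5)
Op 2: place WN@(2,1)
Op 3: place WQ@(2,4)
Op 4: place BB@(1,2)
Op 5: remove (1,2)
Op 6: place WK@(1,1)
Op 7: place BK@(4,5)
Per-piece attacks for W:
  WK@(1,1): attacks (1,2) (1,0) (2,1) (0,1) (2,2) (2,0) (0,2) (0,0)
  WN@(2,1): attacks (3,3) (4,2) (1,3) (0,2) (4,0) (0,0)
  WQ@(2,4): attacks (2,5) (2,3) (2,2) (2,1) (3,4) (4,4) (5,4) (1,4) (0,4) (3,5) (3,3) (4,2) (5,1) (1,5) (1,3) (0,2) [ray(0,1) blocked at (2,5); ray(0,-1) blocked at (2,1)]
W attacks (5,3): no

Answer: no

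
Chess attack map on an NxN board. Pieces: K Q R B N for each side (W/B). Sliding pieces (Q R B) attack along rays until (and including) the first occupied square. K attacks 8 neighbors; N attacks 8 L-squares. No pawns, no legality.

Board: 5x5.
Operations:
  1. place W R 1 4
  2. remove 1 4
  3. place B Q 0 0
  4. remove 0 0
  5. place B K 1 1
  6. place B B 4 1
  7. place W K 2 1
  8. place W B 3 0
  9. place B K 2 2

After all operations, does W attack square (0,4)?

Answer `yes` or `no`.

Answer: no

Derivation:
Op 1: place WR@(1,4)
Op 2: remove (1,4)
Op 3: place BQ@(0,0)
Op 4: remove (0,0)
Op 5: place BK@(1,1)
Op 6: place BB@(4,1)
Op 7: place WK@(2,1)
Op 8: place WB@(3,0)
Op 9: place BK@(2,2)
Per-piece attacks for W:
  WK@(2,1): attacks (2,2) (2,0) (3,1) (1,1) (3,2) (3,0) (1,2) (1,0)
  WB@(3,0): attacks (4,1) (2,1) [ray(1,1) blocked at (4,1); ray(-1,1) blocked at (2,1)]
W attacks (0,4): no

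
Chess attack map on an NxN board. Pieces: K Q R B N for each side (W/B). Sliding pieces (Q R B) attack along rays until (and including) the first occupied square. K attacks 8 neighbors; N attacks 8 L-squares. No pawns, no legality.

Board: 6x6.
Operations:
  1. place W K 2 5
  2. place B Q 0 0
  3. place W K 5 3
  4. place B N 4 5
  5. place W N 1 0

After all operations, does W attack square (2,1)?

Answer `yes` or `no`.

Answer: no

Derivation:
Op 1: place WK@(2,5)
Op 2: place BQ@(0,0)
Op 3: place WK@(5,3)
Op 4: place BN@(4,5)
Op 5: place WN@(1,0)
Per-piece attacks for W:
  WN@(1,0): attacks (2,2) (3,1) (0,2)
  WK@(2,5): attacks (2,4) (3,5) (1,5) (3,4) (1,4)
  WK@(5,3): attacks (5,4) (5,2) (4,3) (4,4) (4,2)
W attacks (2,1): no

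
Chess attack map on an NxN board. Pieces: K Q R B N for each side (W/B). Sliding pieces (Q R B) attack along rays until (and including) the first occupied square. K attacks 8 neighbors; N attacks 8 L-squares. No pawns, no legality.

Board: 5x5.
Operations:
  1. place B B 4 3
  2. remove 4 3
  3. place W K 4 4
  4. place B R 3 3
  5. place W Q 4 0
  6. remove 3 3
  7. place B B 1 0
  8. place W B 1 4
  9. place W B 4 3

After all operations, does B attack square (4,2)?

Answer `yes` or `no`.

Op 1: place BB@(4,3)
Op 2: remove (4,3)
Op 3: place WK@(4,4)
Op 4: place BR@(3,3)
Op 5: place WQ@(4,0)
Op 6: remove (3,3)
Op 7: place BB@(1,0)
Op 8: place WB@(1,4)
Op 9: place WB@(4,3)
Per-piece attacks for B:
  BB@(1,0): attacks (2,1) (3,2) (4,3) (0,1) [ray(1,1) blocked at (4,3)]
B attacks (4,2): no

Answer: no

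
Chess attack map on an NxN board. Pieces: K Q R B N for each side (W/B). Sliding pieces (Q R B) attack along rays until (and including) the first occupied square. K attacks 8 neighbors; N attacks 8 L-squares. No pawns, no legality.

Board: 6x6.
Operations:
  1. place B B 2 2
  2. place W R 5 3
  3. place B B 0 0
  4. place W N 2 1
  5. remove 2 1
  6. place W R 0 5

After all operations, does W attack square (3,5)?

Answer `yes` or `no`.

Answer: yes

Derivation:
Op 1: place BB@(2,2)
Op 2: place WR@(5,3)
Op 3: place BB@(0,0)
Op 4: place WN@(2,1)
Op 5: remove (2,1)
Op 6: place WR@(0,5)
Per-piece attacks for W:
  WR@(0,5): attacks (0,4) (0,3) (0,2) (0,1) (0,0) (1,5) (2,5) (3,5) (4,5) (5,5) [ray(0,-1) blocked at (0,0)]
  WR@(5,3): attacks (5,4) (5,5) (5,2) (5,1) (5,0) (4,3) (3,3) (2,3) (1,3) (0,3)
W attacks (3,5): yes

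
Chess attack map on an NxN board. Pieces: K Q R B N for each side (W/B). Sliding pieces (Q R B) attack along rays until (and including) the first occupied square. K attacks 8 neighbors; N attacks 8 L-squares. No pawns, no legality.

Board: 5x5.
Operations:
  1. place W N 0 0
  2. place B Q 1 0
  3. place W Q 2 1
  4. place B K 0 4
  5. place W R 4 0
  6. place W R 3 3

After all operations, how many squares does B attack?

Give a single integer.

Answer: 11

Derivation:
Op 1: place WN@(0,0)
Op 2: place BQ@(1,0)
Op 3: place WQ@(2,1)
Op 4: place BK@(0,4)
Op 5: place WR@(4,0)
Op 6: place WR@(3,3)
Per-piece attacks for B:
  BK@(0,4): attacks (0,3) (1,4) (1,3)
  BQ@(1,0): attacks (1,1) (1,2) (1,3) (1,4) (2,0) (3,0) (4,0) (0,0) (2,1) (0,1) [ray(1,0) blocked at (4,0); ray(-1,0) blocked at (0,0); ray(1,1) blocked at (2,1)]
Union (11 distinct): (0,0) (0,1) (0,3) (1,1) (1,2) (1,3) (1,4) (2,0) (2,1) (3,0) (4,0)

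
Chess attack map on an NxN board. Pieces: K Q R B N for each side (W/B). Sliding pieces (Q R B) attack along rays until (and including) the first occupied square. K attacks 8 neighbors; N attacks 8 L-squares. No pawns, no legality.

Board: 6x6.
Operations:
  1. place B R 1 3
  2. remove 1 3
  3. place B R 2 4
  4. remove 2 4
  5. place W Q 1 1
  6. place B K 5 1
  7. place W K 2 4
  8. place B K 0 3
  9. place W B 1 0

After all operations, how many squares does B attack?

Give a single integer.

Op 1: place BR@(1,3)
Op 2: remove (1,3)
Op 3: place BR@(2,4)
Op 4: remove (2,4)
Op 5: place WQ@(1,1)
Op 6: place BK@(5,1)
Op 7: place WK@(2,4)
Op 8: place BK@(0,3)
Op 9: place WB@(1,0)
Per-piece attacks for B:
  BK@(0,3): attacks (0,4) (0,2) (1,3) (1,4) (1,2)
  BK@(5,1): attacks (5,2) (5,0) (4,1) (4,2) (4,0)
Union (10 distinct): (0,2) (0,4) (1,2) (1,3) (1,4) (4,0) (4,1) (4,2) (5,0) (5,2)

Answer: 10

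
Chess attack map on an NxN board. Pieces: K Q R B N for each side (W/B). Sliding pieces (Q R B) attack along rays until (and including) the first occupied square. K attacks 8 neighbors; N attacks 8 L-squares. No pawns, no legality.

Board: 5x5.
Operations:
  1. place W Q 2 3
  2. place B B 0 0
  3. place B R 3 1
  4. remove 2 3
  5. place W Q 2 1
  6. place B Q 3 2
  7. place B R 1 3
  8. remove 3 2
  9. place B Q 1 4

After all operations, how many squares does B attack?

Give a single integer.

Answer: 18

Derivation:
Op 1: place WQ@(2,3)
Op 2: place BB@(0,0)
Op 3: place BR@(3,1)
Op 4: remove (2,3)
Op 5: place WQ@(2,1)
Op 6: place BQ@(3,2)
Op 7: place BR@(1,3)
Op 8: remove (3,2)
Op 9: place BQ@(1,4)
Per-piece attacks for B:
  BB@(0,0): attacks (1,1) (2,2) (3,3) (4,4)
  BR@(1,3): attacks (1,4) (1,2) (1,1) (1,0) (2,3) (3,3) (4,3) (0,3) [ray(0,1) blocked at (1,4)]
  BQ@(1,4): attacks (1,3) (2,4) (3,4) (4,4) (0,4) (2,3) (3,2) (4,1) (0,3) [ray(0,-1) blocked at (1,3)]
  BR@(3,1): attacks (3,2) (3,3) (3,4) (3,0) (4,1) (2,1) [ray(-1,0) blocked at (2,1)]
Union (18 distinct): (0,3) (0,4) (1,0) (1,1) (1,2) (1,3) (1,4) (2,1) (2,2) (2,3) (2,4) (3,0) (3,2) (3,3) (3,4) (4,1) (4,3) (4,4)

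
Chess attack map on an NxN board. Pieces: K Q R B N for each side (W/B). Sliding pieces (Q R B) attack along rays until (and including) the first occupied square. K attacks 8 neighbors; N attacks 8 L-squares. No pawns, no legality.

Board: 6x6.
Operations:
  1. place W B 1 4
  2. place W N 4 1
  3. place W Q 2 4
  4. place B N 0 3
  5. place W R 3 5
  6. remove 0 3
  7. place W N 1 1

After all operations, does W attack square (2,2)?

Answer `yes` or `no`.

Op 1: place WB@(1,4)
Op 2: place WN@(4,1)
Op 3: place WQ@(2,4)
Op 4: place BN@(0,3)
Op 5: place WR@(3,5)
Op 6: remove (0,3)
Op 7: place WN@(1,1)
Per-piece attacks for W:
  WN@(1,1): attacks (2,3) (3,2) (0,3) (3,0)
  WB@(1,4): attacks (2,5) (2,3) (3,2) (4,1) (0,5) (0,3) [ray(1,-1) blocked at (4,1)]
  WQ@(2,4): attacks (2,5) (2,3) (2,2) (2,1) (2,0) (3,4) (4,4) (5,4) (1,4) (3,5) (3,3) (4,2) (5,1) (1,5) (1,3) (0,2) [ray(-1,0) blocked at (1,4); ray(1,1) blocked at (3,5)]
  WR@(3,5): attacks (3,4) (3,3) (3,2) (3,1) (3,0) (4,5) (5,5) (2,5) (1,5) (0,5)
  WN@(4,1): attacks (5,3) (3,3) (2,2) (2,0)
W attacks (2,2): yes

Answer: yes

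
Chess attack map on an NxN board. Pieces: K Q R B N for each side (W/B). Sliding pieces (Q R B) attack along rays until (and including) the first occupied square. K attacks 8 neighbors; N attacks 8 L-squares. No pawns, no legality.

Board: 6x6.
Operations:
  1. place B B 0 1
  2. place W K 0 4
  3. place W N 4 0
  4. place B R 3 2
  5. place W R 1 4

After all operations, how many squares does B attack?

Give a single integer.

Op 1: place BB@(0,1)
Op 2: place WK@(0,4)
Op 3: place WN@(4,0)
Op 4: place BR@(3,2)
Op 5: place WR@(1,4)
Per-piece attacks for B:
  BB@(0,1): attacks (1,2) (2,3) (3,4) (4,5) (1,0)
  BR@(3,2): attacks (3,3) (3,4) (3,5) (3,1) (3,0) (4,2) (5,2) (2,2) (1,2) (0,2)
Union (13 distinct): (0,2) (1,0) (1,2) (2,2) (2,3) (3,0) (3,1) (3,3) (3,4) (3,5) (4,2) (4,5) (5,2)

Answer: 13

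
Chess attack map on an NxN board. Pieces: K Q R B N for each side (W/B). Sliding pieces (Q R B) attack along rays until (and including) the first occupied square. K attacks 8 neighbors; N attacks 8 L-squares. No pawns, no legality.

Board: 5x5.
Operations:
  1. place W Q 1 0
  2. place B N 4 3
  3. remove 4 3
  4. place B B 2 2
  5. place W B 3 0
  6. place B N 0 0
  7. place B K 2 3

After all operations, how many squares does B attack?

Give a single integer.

Op 1: place WQ@(1,0)
Op 2: place BN@(4,3)
Op 3: remove (4,3)
Op 4: place BB@(2,2)
Op 5: place WB@(3,0)
Op 6: place BN@(0,0)
Op 7: place BK@(2,3)
Per-piece attacks for B:
  BN@(0,0): attacks (1,2) (2,1)
  BB@(2,2): attacks (3,3) (4,4) (3,1) (4,0) (1,3) (0,4) (1,1) (0,0) [ray(-1,-1) blocked at (0,0)]
  BK@(2,3): attacks (2,4) (2,2) (3,3) (1,3) (3,4) (3,2) (1,4) (1,2)
Union (15 distinct): (0,0) (0,4) (1,1) (1,2) (1,3) (1,4) (2,1) (2,2) (2,4) (3,1) (3,2) (3,3) (3,4) (4,0) (4,4)

Answer: 15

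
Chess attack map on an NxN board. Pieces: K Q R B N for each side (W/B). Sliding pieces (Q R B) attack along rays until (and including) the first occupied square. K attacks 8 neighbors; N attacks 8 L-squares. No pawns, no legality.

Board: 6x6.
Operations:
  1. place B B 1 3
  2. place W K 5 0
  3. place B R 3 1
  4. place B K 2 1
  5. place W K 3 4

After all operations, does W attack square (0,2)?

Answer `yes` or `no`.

Op 1: place BB@(1,3)
Op 2: place WK@(5,0)
Op 3: place BR@(3,1)
Op 4: place BK@(2,1)
Op 5: place WK@(3,4)
Per-piece attacks for W:
  WK@(3,4): attacks (3,5) (3,3) (4,4) (2,4) (4,5) (4,3) (2,5) (2,3)
  WK@(5,0): attacks (5,1) (4,0) (4,1)
W attacks (0,2): no

Answer: no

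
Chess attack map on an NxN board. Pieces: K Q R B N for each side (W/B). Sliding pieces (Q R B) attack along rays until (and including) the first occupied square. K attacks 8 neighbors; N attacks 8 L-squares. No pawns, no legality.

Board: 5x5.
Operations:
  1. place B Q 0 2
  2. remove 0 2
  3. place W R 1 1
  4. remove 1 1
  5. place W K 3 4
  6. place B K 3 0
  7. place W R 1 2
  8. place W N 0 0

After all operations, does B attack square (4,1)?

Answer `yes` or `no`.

Answer: yes

Derivation:
Op 1: place BQ@(0,2)
Op 2: remove (0,2)
Op 3: place WR@(1,1)
Op 4: remove (1,1)
Op 5: place WK@(3,4)
Op 6: place BK@(3,0)
Op 7: place WR@(1,2)
Op 8: place WN@(0,0)
Per-piece attacks for B:
  BK@(3,0): attacks (3,1) (4,0) (2,0) (4,1) (2,1)
B attacks (4,1): yes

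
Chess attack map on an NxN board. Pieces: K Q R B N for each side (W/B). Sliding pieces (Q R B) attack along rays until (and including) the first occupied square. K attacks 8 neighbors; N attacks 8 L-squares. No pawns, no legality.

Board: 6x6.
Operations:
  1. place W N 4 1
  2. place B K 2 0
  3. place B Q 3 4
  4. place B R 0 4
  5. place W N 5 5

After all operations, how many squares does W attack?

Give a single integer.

Answer: 6

Derivation:
Op 1: place WN@(4,1)
Op 2: place BK@(2,0)
Op 3: place BQ@(3,4)
Op 4: place BR@(0,4)
Op 5: place WN@(5,5)
Per-piece attacks for W:
  WN@(4,1): attacks (5,3) (3,3) (2,2) (2,0)
  WN@(5,5): attacks (4,3) (3,4)
Union (6 distinct): (2,0) (2,2) (3,3) (3,4) (4,3) (5,3)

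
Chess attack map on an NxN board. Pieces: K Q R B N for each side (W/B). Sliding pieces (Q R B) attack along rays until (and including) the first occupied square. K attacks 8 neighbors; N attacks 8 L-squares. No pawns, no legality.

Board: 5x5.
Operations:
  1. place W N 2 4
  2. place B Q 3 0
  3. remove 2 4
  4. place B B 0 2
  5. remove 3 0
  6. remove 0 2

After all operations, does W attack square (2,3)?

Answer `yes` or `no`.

Answer: no

Derivation:
Op 1: place WN@(2,4)
Op 2: place BQ@(3,0)
Op 3: remove (2,4)
Op 4: place BB@(0,2)
Op 5: remove (3,0)
Op 6: remove (0,2)
Per-piece attacks for W:
W attacks (2,3): no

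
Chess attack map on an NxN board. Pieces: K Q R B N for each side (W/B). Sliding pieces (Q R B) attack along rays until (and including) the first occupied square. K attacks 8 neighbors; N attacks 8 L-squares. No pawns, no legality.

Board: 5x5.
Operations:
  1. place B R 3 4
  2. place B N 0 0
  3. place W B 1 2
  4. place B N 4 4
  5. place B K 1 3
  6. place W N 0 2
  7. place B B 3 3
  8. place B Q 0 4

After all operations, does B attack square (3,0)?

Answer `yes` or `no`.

Op 1: place BR@(3,4)
Op 2: place BN@(0,0)
Op 3: place WB@(1,2)
Op 4: place BN@(4,4)
Op 5: place BK@(1,3)
Op 6: place WN@(0,2)
Op 7: place BB@(3,3)
Op 8: place BQ@(0,4)
Per-piece attacks for B:
  BN@(0,0): attacks (1,2) (2,1)
  BQ@(0,4): attacks (0,3) (0,2) (1,4) (2,4) (3,4) (1,3) [ray(0,-1) blocked at (0,2); ray(1,0) blocked at (3,4); ray(1,-1) blocked at (1,3)]
  BK@(1,3): attacks (1,4) (1,2) (2,3) (0,3) (2,4) (2,2) (0,4) (0,2)
  BB@(3,3): attacks (4,4) (4,2) (2,4) (2,2) (1,1) (0,0) [ray(1,1) blocked at (4,4); ray(-1,-1) blocked at (0,0)]
  BR@(3,4): attacks (3,3) (4,4) (2,4) (1,4) (0,4) [ray(0,-1) blocked at (3,3); ray(1,0) blocked at (4,4); ray(-1,0) blocked at (0,4)]
  BN@(4,4): attacks (3,2) (2,3)
B attacks (3,0): no

Answer: no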